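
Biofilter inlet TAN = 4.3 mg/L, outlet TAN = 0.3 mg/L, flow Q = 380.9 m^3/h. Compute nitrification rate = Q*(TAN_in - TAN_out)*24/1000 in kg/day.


Concentration drop: TAN_in - TAN_out = 4.3 - 0.3 = 4 mg/L
Hourly TAN removed = Q * dTAN = 380.9 m^3/h * 4 mg/L = 1523.6 g/h  (m^3/h * mg/L = g/h)
Daily TAN removed = 1523.6 * 24 = 36566.4 g/day
Convert to kg/day: 36566.4 / 1000 = 36.5664 kg/day

36.5664 kg/day


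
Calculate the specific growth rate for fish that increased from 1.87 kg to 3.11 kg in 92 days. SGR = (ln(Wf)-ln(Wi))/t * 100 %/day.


ln(W_f) = ln(3.11) = 1.1346227
ln(W_i) = ln(1.87) = 0.62593843
ln(W_f) - ln(W_i) = 1.1346227 - 0.62593843 = 0.50868427
SGR = 0.50868427 / 92 * 100 = 0.552918 %/day

0.552918 %/day


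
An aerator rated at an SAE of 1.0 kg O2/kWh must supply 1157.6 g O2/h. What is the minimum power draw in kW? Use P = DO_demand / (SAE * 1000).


SAE in g O2/kWh = 1.0 * 1000 = 1000 g/kWh
P = DO_demand / SAE_g = 1157.6 / 1000 = 1.1576 kW

1.1576 kW


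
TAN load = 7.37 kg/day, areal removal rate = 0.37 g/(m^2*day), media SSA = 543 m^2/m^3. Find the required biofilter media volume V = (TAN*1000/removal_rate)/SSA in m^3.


A = 7.37*1000 / 0.37 = 19918.919 m^2
V = 19918.919 / 543 = 36.6831

36.6831 m^3


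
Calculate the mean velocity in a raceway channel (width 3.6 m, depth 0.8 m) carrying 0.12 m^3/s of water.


Cross-sectional area = W * d = 3.6 * 0.8 = 2.88 m^2
Velocity = Q / A = 0.12 / 2.88 = 0.0416667 m/s

0.0416667 m/s


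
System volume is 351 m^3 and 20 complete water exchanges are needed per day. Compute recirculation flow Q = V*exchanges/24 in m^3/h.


Daily recirculation volume = 351 m^3 * 20 = 7020 m^3/day
Flow rate Q = daily volume / 24 h = 7020 / 24 = 292.5 m^3/h

292.5 m^3/h


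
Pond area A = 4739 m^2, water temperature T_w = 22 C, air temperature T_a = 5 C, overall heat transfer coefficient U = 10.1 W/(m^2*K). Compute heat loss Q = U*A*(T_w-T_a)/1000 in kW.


Temperature difference dT = 22 - 5 = 17 K
Heat loss (W) = U * A * dT = 10.1 * 4739 * 17 = 813686.3 W
Convert to kW: 813686.3 / 1000 = 813.6863 kW

813.6863 kW


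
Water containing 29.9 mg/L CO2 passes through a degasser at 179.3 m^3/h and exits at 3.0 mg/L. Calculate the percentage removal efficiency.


CO2_out / CO2_in = 3.0 / 29.9 = 0.10033445
Fraction remaining = 0.10033445
efficiency = (1 - 0.10033445) * 100 = 89.9666 %

89.9666 %


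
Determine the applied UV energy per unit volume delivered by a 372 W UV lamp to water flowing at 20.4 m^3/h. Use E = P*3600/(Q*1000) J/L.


Energy delivered per hour = 372 W * 3600 s = 1339200 J/h
Volume treated per hour = 20.4 m^3/h * 1000 = 20400 L/h
dose = 1339200 / 20400 = 65.6471 J/L

65.6471 J/L


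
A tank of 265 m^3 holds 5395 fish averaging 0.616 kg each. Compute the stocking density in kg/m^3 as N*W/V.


Total biomass = 5395 fish * 0.616 kg = 3323.32 kg
Density = total biomass / volume = 3323.32 / 265 = 12.5408 kg/m^3

12.5408 kg/m^3


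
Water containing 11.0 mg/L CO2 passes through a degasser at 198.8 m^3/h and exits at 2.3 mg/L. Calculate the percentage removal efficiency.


CO2_out / CO2_in = 2.3 / 11.0 = 0.20909091
Fraction remaining = 0.20909091
efficiency = (1 - 0.20909091) * 100 = 79.0909 %

79.0909 %


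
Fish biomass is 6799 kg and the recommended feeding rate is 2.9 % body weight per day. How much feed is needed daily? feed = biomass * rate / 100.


Feeding rate fraction = 2.9% / 100 = 0.029
Daily feed = 6799 kg * 0.029 = 197.171 kg/day

197.171 kg/day


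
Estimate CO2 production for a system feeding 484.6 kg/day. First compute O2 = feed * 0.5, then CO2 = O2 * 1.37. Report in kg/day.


O2 = 484.6 * 0.5 = 242.3
CO2 = 242.3 * 1.37 = 331.951

331.951 kg/day


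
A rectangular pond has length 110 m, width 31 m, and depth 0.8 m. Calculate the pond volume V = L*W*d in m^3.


Base area = L * W = 110 * 31 = 3410 m^2
Volume = area * depth = 3410 * 0.8 = 2728 m^3

2728 m^3


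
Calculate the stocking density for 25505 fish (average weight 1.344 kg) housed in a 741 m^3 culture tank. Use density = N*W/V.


Total biomass = 25505 fish * 1.344 kg = 34278.72 kg
Density = total biomass / volume = 34278.72 / 741 = 46.2601 kg/m^3

46.2601 kg/m^3


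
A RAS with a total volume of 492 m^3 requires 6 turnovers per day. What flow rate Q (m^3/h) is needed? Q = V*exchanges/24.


Daily recirculation volume = 492 m^3 * 6 = 2952 m^3/day
Flow rate Q = daily volume / 24 h = 2952 / 24 = 123 m^3/h

123 m^3/h


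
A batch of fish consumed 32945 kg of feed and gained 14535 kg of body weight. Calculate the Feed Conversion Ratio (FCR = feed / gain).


FCR = feed consumed / weight gained
FCR = 32945 kg / 14535 kg = 2.2666

2.2666


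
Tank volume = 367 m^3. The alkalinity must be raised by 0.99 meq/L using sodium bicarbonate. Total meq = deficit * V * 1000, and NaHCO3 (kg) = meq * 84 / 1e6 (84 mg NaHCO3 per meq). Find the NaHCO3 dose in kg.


Tank volume in L = 367 m^3 * 1000 = 367000 L
Total meq required = 0.99 meq/L * 367000 L = 363330 meq
NaHCO3 mass = 363330 meq * 84 mg/meq / 1e6 = 30.5197 kg

30.5197 kg


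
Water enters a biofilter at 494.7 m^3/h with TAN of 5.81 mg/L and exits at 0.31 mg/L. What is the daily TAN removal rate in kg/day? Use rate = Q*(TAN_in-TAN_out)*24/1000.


Concentration drop: TAN_in - TAN_out = 5.81 - 0.31 = 5.5 mg/L
Hourly TAN removed = Q * dTAN = 494.7 m^3/h * 5.5 mg/L = 2720.85 g/h  (m^3/h * mg/L = g/h)
Daily TAN removed = 2720.85 * 24 = 65300.4 g/day
Convert to kg/day: 65300.4 / 1000 = 65.3004 kg/day

65.3004 kg/day


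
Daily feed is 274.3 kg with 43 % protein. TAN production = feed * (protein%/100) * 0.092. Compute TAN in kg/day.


Protein in feed = 274.3 * 43/100 = 117.949 kg/day
TAN = protein * 0.092 = 117.949 * 0.092 = 10.851308 kg/day

10.851308 kg/day


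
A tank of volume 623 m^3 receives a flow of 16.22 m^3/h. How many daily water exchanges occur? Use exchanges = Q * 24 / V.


Daily flow volume = 16.22 m^3/h * 24 h = 389.28 m^3/day
Exchanges = daily flow / tank volume = 389.28 / 623 = 0.624848 exchanges/day

0.624848 exchanges/day


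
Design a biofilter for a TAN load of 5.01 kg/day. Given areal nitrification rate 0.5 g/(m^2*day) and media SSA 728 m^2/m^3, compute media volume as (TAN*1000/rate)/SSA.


A = 5.01*1000 / 0.5 = 10020 m^2
V = 10020 / 728 = 13.7637

13.7637 m^3


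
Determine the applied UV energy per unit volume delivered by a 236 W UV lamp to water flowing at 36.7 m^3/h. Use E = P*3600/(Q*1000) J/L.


Energy delivered per hour = 236 W * 3600 s = 849600 J/h
Volume treated per hour = 36.7 m^3/h * 1000 = 36700 L/h
dose = 849600 / 36700 = 23.1499 J/L

23.1499 J/L


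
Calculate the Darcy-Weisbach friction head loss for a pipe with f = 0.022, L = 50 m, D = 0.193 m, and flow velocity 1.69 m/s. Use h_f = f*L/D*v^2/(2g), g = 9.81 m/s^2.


v^2 = 1.69^2 = 2.8561 m^2/s^2
L/D = 50/0.193 = 259.06736
h_f = f*(L/D)*v^2/(2g) = 0.022 * 259.06736 * 2.8561 / 19.62 = 0.829678 m

0.829678 m


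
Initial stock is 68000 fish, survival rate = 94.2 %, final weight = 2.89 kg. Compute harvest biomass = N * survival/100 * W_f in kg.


Survivors = 68000 * 94.2/100 = 64056 fish
Harvest biomass = survivors * W_f = 64056 * 2.89 = 185121.84 kg

185121.84 kg


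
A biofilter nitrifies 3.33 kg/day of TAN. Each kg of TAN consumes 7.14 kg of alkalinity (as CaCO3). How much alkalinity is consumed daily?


Alkalinity factor: 7.14 kg CaCO3 consumed per kg TAN nitrified
alk = 3.33 kg TAN * 7.14 = 23.7762 kg CaCO3/day

23.7762 kg CaCO3/day


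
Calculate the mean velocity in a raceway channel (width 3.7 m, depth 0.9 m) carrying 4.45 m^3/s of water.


Cross-sectional area = W * d = 3.7 * 0.9 = 3.33 m^2
Velocity = Q / A = 4.45 / 3.33 = 1.33634 m/s

1.33634 m/s


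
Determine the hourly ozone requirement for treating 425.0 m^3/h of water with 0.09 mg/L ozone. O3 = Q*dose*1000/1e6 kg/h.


O3 demand (mg/h) = Q * dose * 1000 = 425.0 * 0.09 * 1000 = 38250 mg/h
Convert mg to kg: 38250 / 1e6 = 0.03825 kg/h

0.03825 kg/h


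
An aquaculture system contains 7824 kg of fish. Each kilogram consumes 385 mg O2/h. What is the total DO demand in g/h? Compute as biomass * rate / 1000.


Total O2 consumption (mg/h) = 7824 kg * 385 mg/(kg*h) = 3012240 mg/h
Convert to g/h: 3012240 / 1000 = 3012.24 g/h

3012.24 g/h


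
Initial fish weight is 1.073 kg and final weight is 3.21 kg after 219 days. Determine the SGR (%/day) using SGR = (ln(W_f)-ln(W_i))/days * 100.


ln(W_f) = ln(3.21) = 1.1662709
ln(W_i) = ln(1.073) = 0.070458464
ln(W_f) - ln(W_i) = 1.1662709 - 0.070458464 = 1.0958124
SGR = 1.0958124 / 219 * 100 = 0.500371 %/day

0.500371 %/day


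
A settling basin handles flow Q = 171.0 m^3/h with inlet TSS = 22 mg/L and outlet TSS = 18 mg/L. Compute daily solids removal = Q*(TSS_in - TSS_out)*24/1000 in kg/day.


Concentration drop: TSS_in - TSS_out = 22 - 18 = 4 mg/L
Hourly solids removed = Q * dTSS = 171.0 m^3/h * 4 mg/L = 684 g/h  (m^3/h * mg/L = g/h)
Daily solids removed = 684 * 24 = 16416 g/day
Convert g to kg: 16416 / 1000 = 16.416 kg/day

16.416 kg/day


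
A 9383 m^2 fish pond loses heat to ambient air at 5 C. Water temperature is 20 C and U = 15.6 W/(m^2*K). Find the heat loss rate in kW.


Temperature difference dT = 20 - 5 = 15 K
Heat loss (W) = U * A * dT = 15.6 * 9383 * 15 = 2195622 W
Convert to kW: 2195622 / 1000 = 2195.622 kW

2195.622 kW


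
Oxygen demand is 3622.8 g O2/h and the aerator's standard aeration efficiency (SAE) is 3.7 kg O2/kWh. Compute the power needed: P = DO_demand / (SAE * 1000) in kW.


SAE in g O2/kWh = 3.7 * 1000 = 3700 g/kWh
P = DO_demand / SAE_g = 3622.8 / 3700 = 0.979135 kW

0.979135 kW


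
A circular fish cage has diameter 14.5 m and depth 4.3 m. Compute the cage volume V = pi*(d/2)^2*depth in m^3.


r = d/2 = 14.5/2 = 7.25 m
Base area = pi*r^2 = pi*7.25^2 = 165.12996 m^2
Volume = 165.12996 * 4.3 = 710.059 m^3

710.059 m^3


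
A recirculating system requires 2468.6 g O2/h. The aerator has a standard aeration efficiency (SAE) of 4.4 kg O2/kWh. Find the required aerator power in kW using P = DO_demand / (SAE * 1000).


SAE in g O2/kWh = 4.4 * 1000 = 4400 g/kWh
P = DO_demand / SAE_g = 2468.6 / 4400 = 0.561045 kW

0.561045 kW


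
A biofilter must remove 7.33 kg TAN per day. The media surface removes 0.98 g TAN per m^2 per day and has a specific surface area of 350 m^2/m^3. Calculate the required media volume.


A = 7.33*1000 / 0.98 = 7479.5918 m^2
V = 7479.5918 / 350 = 21.3703

21.3703 m^3


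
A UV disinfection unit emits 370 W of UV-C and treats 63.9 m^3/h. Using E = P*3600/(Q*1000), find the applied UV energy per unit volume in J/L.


Energy delivered per hour = 370 W * 3600 s = 1332000 J/h
Volume treated per hour = 63.9 m^3/h * 1000 = 63900 L/h
dose = 1332000 / 63900 = 20.8451 J/L

20.8451 J/L


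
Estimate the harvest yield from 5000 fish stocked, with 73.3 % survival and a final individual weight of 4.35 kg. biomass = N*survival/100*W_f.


Survivors = 5000 * 73.3/100 = 3665 fish
Harvest biomass = survivors * W_f = 3665 * 4.35 = 15942.75 kg

15942.75 kg


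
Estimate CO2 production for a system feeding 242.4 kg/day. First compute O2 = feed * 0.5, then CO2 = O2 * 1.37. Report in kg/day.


O2 = 242.4 * 0.5 = 121.2
CO2 = 121.2 * 1.37 = 166.044

166.044 kg/day


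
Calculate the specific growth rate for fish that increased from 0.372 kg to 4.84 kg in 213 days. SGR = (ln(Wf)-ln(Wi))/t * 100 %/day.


ln(W_f) = ln(4.84) = 1.5769147
ln(W_i) = ln(0.372) = -0.98886142
ln(W_f) - ln(W_i) = 1.5769147 - -0.98886142 = 2.5657761
SGR = 2.5657761 / 213 * 100 = 1.20459 %/day

1.20459 %/day


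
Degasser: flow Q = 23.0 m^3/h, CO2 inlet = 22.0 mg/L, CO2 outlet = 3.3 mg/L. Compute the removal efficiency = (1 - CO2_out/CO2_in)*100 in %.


CO2_out / CO2_in = 3.3 / 22.0 = 0.15
Fraction remaining = 0.15
efficiency = (1 - 0.15) * 100 = 85 %

85 %


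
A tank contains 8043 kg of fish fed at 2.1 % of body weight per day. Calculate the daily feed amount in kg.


Feeding rate fraction = 2.1% / 100 = 0.021
Daily feed = 8043 kg * 0.021 = 168.903 kg/day

168.903 kg/day


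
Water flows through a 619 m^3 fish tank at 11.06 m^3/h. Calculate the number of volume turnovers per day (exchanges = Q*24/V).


Daily flow volume = 11.06 m^3/h * 24 h = 265.44 m^3/day
Exchanges = daily flow / tank volume = 265.44 / 619 = 0.428821 exchanges/day

0.428821 exchanges/day


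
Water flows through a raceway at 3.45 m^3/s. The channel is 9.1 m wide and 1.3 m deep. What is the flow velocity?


Cross-sectional area = W * d = 9.1 * 1.3 = 11.83 m^2
Velocity = Q / A = 3.45 / 11.83 = 0.291631 m/s

0.291631 m/s


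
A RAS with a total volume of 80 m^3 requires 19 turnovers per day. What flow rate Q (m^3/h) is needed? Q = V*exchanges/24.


Daily recirculation volume = 80 m^3 * 19 = 1520 m^3/day
Flow rate Q = daily volume / 24 h = 1520 / 24 = 63.3333 m^3/h

63.3333 m^3/h


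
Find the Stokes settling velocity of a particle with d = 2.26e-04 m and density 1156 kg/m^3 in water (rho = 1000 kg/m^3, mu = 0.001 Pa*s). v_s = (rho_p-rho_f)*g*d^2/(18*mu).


Density difference: rho_p - rho_f = 1156 - 1000 = 156 kg/m^3
d^2 = (2.26e-04)^2 = 5.1076e-08 m^2
Numerator = (rho_p - rho_f) * g * d^2 = 156 * 9.81 * 5.1076e-08 = 7.8164667e-05
Denominator = 18 * mu = 18 * 0.001 = 0.018
v_s = 7.8164667e-05 / 0.018 = 0.00434248 m/s
Check: Re = rho_f * v_s * d / mu = 1000 * 0.00434248 * 2.26e-04 / 0.001 = 0.981 < 1, so Stokes' law applies.

0.00434248 m/s


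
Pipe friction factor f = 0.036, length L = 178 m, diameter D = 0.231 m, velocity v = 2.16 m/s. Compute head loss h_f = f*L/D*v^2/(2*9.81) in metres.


v^2 = 2.16^2 = 4.6656 m^2/s^2
L/D = 178/0.231 = 770.56277
h_f = f*(L/D)*v^2/(2g) = 0.036 * 770.56277 * 4.6656 / 19.62 = 6.59658 m

6.59658 m


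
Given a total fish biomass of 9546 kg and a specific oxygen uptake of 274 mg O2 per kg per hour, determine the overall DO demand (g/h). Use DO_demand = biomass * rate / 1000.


Total O2 consumption (mg/h) = 9546 kg * 274 mg/(kg*h) = 2615604 mg/h
Convert to g/h: 2615604 / 1000 = 2615.604 g/h

2615.604 g/h


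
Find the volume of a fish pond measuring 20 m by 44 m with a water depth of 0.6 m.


Base area = L * W = 20 * 44 = 880 m^2
Volume = area * depth = 880 * 0.6 = 528 m^3

528 m^3


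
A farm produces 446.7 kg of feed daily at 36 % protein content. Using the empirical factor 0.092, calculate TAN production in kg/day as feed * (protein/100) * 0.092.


Protein in feed = 446.7 * 36/100 = 160.812 kg/day
TAN = protein * 0.092 = 160.812 * 0.092 = 14.794704 kg/day

14.794704 kg/day


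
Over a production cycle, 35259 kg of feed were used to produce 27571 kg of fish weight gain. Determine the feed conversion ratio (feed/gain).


FCR = feed consumed / weight gained
FCR = 35259 kg / 27571 kg = 1.27884

1.27884


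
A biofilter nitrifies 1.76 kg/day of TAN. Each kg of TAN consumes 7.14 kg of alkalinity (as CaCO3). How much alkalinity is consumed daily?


Alkalinity factor: 7.14 kg CaCO3 consumed per kg TAN nitrified
alk = 1.76 kg TAN * 7.14 = 12.5664 kg CaCO3/day

12.5664 kg CaCO3/day


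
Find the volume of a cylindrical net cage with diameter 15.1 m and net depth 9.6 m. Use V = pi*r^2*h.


r = d/2 = 15.1/2 = 7.55 m
Base area = pi*r^2 = pi*7.55^2 = 179.07864 m^2
Volume = 179.07864 * 9.6 = 1719.15 m^3

1719.15 m^3


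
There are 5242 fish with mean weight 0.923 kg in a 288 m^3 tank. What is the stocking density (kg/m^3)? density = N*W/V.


Total biomass = 5242 fish * 0.923 kg = 4838.366 kg
Density = total biomass / volume = 4838.366 / 288 = 16.7999 kg/m^3

16.7999 kg/m^3


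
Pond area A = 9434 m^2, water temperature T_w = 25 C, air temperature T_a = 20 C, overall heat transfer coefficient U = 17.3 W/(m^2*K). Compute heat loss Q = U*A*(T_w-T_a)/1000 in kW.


Temperature difference dT = 25 - 20 = 5 K
Heat loss (W) = U * A * dT = 17.3 * 9434 * 5 = 816041 W
Convert to kW: 816041 / 1000 = 816.041 kW

816.041 kW


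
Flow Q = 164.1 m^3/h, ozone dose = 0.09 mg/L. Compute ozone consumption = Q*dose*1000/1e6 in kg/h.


O3 demand (mg/h) = Q * dose * 1000 = 164.1 * 0.09 * 1000 = 14769 mg/h
Convert mg to kg: 14769 / 1e6 = 0.014769 kg/h

0.014769 kg/h


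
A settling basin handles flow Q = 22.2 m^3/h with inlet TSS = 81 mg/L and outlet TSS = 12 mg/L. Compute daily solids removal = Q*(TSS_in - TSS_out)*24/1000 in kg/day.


Concentration drop: TSS_in - TSS_out = 81 - 12 = 69 mg/L
Hourly solids removed = Q * dTSS = 22.2 m^3/h * 69 mg/L = 1531.8 g/h  (m^3/h * mg/L = g/h)
Daily solids removed = 1531.8 * 24 = 36763.2 g/day
Convert g to kg: 36763.2 / 1000 = 36.7632 kg/day

36.7632 kg/day


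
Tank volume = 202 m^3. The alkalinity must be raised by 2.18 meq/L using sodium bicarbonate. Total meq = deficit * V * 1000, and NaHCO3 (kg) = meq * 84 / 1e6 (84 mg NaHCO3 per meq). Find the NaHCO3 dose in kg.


Tank volume in L = 202 m^3 * 1000 = 202000 L
Total meq required = 2.18 meq/L * 202000 L = 440360 meq
NaHCO3 mass = 440360 meq * 84 mg/meq / 1e6 = 36.9902 kg

36.9902 kg


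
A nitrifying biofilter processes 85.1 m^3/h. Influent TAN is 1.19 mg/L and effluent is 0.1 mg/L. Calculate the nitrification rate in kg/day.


Concentration drop: TAN_in - TAN_out = 1.19 - 0.1 = 1.09 mg/L
Hourly TAN removed = Q * dTAN = 85.1 m^3/h * 1.09 mg/L = 92.759 g/h  (m^3/h * mg/L = g/h)
Daily TAN removed = 92.759 * 24 = 2226.216 g/day
Convert to kg/day: 2226.216 / 1000 = 2.226216 kg/day

2.226216 kg/day


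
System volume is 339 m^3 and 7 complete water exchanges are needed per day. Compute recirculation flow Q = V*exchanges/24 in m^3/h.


Daily recirculation volume = 339 m^3 * 7 = 2373 m^3/day
Flow rate Q = daily volume / 24 h = 2373 / 24 = 98.875 m^3/h

98.875 m^3/h


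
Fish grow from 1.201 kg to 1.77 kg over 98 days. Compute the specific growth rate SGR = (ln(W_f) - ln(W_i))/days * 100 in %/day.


ln(W_f) = ln(1.77) = 0.57097955
ln(W_i) = ln(1.201) = 0.18315454
ln(W_f) - ln(W_i) = 0.57097955 - 0.18315454 = 0.38782501
SGR = 0.38782501 / 98 * 100 = 0.39574 %/day

0.39574 %/day


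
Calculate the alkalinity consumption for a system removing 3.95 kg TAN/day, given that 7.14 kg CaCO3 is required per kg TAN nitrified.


Alkalinity factor: 7.14 kg CaCO3 consumed per kg TAN nitrified
alk = 3.95 kg TAN * 7.14 = 28.203 kg CaCO3/day

28.203 kg CaCO3/day


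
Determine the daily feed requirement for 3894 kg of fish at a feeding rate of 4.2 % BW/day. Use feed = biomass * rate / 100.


Feeding rate fraction = 4.2% / 100 = 0.042
Daily feed = 3894 kg * 0.042 = 163.548 kg/day

163.548 kg/day


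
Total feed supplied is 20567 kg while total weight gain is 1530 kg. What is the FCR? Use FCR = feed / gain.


FCR = feed consumed / weight gained
FCR = 20567 kg / 1530 kg = 13.4425

13.4425


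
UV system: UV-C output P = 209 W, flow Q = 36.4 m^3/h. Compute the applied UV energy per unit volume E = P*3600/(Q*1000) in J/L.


Energy delivered per hour = 209 W * 3600 s = 752400 J/h
Volume treated per hour = 36.4 m^3/h * 1000 = 36400 L/h
dose = 752400 / 36400 = 20.6703 J/L

20.6703 J/L


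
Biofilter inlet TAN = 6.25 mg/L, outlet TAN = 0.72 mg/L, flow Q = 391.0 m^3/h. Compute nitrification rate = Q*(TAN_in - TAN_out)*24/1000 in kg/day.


Concentration drop: TAN_in - TAN_out = 6.25 - 0.72 = 5.53 mg/L
Hourly TAN removed = Q * dTAN = 391.0 m^3/h * 5.53 mg/L = 2162.23 g/h  (m^3/h * mg/L = g/h)
Daily TAN removed = 2162.23 * 24 = 51893.52 g/day
Convert to kg/day: 51893.52 / 1000 = 51.89352 kg/day

51.89352 kg/day


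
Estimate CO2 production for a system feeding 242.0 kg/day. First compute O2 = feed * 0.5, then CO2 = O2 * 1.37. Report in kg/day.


O2 = 242.0 * 0.5 = 121
CO2 = 121 * 1.37 = 165.77

165.77 kg/day


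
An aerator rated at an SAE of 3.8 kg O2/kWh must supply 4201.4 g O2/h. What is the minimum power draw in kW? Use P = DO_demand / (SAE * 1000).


SAE in g O2/kWh = 3.8 * 1000 = 3800 g/kWh
P = DO_demand / SAE_g = 4201.4 / 3800 = 1.10563 kW

1.10563 kW


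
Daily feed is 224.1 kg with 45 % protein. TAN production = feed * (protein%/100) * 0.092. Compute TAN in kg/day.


Protein in feed = 224.1 * 45/100 = 100.845 kg/day
TAN = protein * 0.092 = 100.845 * 0.092 = 9.27774 kg/day

9.27774 kg/day


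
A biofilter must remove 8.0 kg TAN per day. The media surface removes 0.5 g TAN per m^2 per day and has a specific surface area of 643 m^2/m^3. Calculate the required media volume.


A = 8.0*1000 / 0.5 = 16000 m^2
V = 16000 / 643 = 24.8834

24.8834 m^3


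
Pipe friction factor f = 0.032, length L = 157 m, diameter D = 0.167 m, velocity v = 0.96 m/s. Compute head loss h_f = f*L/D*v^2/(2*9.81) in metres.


v^2 = 0.96^2 = 0.9216 m^2/s^2
L/D = 157/0.167 = 940.11976
h_f = f*(L/D)*v^2/(2g) = 0.032 * 940.11976 * 0.9216 / 19.62 = 1.41311 m

1.41311 m


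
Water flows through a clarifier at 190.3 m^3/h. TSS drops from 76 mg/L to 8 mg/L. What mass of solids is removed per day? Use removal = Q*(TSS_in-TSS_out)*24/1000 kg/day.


Concentration drop: TSS_in - TSS_out = 76 - 8 = 68 mg/L
Hourly solids removed = Q * dTSS = 190.3 m^3/h * 68 mg/L = 12940.4 g/h  (m^3/h * mg/L = g/h)
Daily solids removed = 12940.4 * 24 = 310569.6 g/day
Convert g to kg: 310569.6 / 1000 = 310.5696 kg/day

310.5696 kg/day


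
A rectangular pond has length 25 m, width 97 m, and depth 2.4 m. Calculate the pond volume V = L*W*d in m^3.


Base area = L * W = 25 * 97 = 2425 m^2
Volume = area * depth = 2425 * 2.4 = 5820 m^3

5820 m^3


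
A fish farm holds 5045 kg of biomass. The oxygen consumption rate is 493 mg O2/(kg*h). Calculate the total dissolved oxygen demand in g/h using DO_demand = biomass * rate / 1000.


Total O2 consumption (mg/h) = 5045 kg * 493 mg/(kg*h) = 2487185 mg/h
Convert to g/h: 2487185 / 1000 = 2487.185 g/h

2487.185 g/h


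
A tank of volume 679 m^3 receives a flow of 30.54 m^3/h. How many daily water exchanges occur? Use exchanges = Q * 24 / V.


Daily flow volume = 30.54 m^3/h * 24 h = 732.96 m^3/day
Exchanges = daily flow / tank volume = 732.96 / 679 = 1.07947 exchanges/day

1.07947 exchanges/day


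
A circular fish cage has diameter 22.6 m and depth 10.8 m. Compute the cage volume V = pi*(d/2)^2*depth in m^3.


r = d/2 = 22.6/2 = 11.3 m
Base area = pi*r^2 = pi*11.3^2 = 401.14997 m^2
Volume = 401.14997 * 10.8 = 4332.42 m^3

4332.42 m^3


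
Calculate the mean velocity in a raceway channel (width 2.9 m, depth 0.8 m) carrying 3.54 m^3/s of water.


Cross-sectional area = W * d = 2.9 * 0.8 = 2.32 m^2
Velocity = Q / A = 3.54 / 2.32 = 1.52586 m/s

1.52586 m/s


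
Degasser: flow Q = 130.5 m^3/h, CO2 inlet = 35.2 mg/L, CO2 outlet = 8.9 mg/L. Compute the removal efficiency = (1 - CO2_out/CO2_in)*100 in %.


CO2_out / CO2_in = 8.9 / 35.2 = 0.25284091
Fraction remaining = 0.25284091
efficiency = (1 - 0.25284091) * 100 = 74.7159 %

74.7159 %


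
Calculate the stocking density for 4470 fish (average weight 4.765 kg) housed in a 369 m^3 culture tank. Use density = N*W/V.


Total biomass = 4470 fish * 4.765 kg = 21299.55 kg
Density = total biomass / volume = 21299.55 / 369 = 57.7224 kg/m^3

57.7224 kg/m^3


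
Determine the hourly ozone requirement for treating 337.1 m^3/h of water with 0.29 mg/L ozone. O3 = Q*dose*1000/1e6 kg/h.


O3 demand (mg/h) = Q * dose * 1000 = 337.1 * 0.29 * 1000 = 97759 mg/h
Convert mg to kg: 97759 / 1e6 = 0.097759 kg/h

0.097759 kg/h


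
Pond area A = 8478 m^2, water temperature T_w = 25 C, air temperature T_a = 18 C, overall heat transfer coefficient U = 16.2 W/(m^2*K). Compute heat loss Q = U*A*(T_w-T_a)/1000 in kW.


Temperature difference dT = 25 - 18 = 7 K
Heat loss (W) = U * A * dT = 16.2 * 8478 * 7 = 961405.2 W
Convert to kW: 961405.2 / 1000 = 961.4052 kW

961.4052 kW


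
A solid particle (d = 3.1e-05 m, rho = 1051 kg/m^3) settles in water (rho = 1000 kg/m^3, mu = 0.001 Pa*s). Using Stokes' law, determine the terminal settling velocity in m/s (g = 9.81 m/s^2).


Density difference: rho_p - rho_f = 1051 - 1000 = 51 kg/m^3
d^2 = (3.1e-05)^2 = 9.61e-10 m^2
Numerator = (rho_p - rho_f) * g * d^2 = 51 * 9.81 * 9.61e-10 = 4.8079791e-07
Denominator = 18 * mu = 18 * 0.001 = 0.018
v_s = 4.8079791e-07 / 0.018 = 2.6711e-05 m/s
Check: Re = rho_f * v_s * d / mu = 1000 * 2.6711e-05 * 3.1e-05 / 0.001 = 8.28e-04 < 1, so Stokes' law applies.

2.6711e-05 m/s


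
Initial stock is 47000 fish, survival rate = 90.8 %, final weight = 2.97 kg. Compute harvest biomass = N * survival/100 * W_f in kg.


Survivors = 47000 * 90.8/100 = 42676 fish
Harvest biomass = survivors * W_f = 42676 * 2.97 = 126747.72 kg

126747.72 kg


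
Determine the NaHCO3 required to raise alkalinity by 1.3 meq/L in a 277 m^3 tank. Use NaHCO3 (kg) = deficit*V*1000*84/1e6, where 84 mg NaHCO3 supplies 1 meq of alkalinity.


Tank volume in L = 277 m^3 * 1000 = 277000 L
Total meq required = 1.3 meq/L * 277000 L = 360100 meq
NaHCO3 mass = 360100 meq * 84 mg/meq / 1e6 = 30.2484 kg

30.2484 kg


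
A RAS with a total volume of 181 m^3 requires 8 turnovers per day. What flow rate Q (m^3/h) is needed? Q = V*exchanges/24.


Daily recirculation volume = 181 m^3 * 8 = 1448 m^3/day
Flow rate Q = daily volume / 24 h = 1448 / 24 = 60.3333 m^3/h

60.3333 m^3/h


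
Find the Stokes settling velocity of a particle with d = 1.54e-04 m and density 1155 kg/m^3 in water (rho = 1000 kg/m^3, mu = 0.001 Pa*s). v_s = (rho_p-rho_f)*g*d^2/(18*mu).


Density difference: rho_p - rho_f = 1155 - 1000 = 155 kg/m^3
d^2 = (1.54e-04)^2 = 2.3716e-08 m^2
Numerator = (rho_p - rho_f) * g * d^2 = 155 * 9.81 * 2.3716e-08 = 3.6061364e-05
Denominator = 18 * mu = 18 * 0.001 = 0.018
v_s = 3.6061364e-05 / 0.018 = 0.00200341 m/s
Check: Re = rho_f * v_s * d / mu = 1000 * 0.00200341 * 1.54e-04 / 0.001 = 0.309 < 1, so Stokes' law applies.

0.00200341 m/s


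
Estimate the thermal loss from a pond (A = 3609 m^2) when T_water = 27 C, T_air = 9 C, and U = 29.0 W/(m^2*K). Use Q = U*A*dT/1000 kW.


Temperature difference dT = 27 - 9 = 18 K
Heat loss (W) = U * A * dT = 29.0 * 3609 * 18 = 1883898 W
Convert to kW: 1883898 / 1000 = 1883.898 kW

1883.898 kW


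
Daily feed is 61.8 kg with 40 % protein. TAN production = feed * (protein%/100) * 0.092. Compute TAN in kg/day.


Protein in feed = 61.8 * 40/100 = 24.72 kg/day
TAN = protein * 0.092 = 24.72 * 0.092 = 2.27424 kg/day

2.27424 kg/day


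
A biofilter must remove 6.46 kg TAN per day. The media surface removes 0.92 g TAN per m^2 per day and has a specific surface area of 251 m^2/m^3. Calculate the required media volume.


A = 6.46*1000 / 0.92 = 7021.7391 m^2
V = 7021.7391 / 251 = 27.9751

27.9751 m^3


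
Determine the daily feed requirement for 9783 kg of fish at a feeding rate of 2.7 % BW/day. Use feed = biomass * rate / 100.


Feeding rate fraction = 2.7% / 100 = 0.027
Daily feed = 9783 kg * 0.027 = 264.141 kg/day

264.141 kg/day


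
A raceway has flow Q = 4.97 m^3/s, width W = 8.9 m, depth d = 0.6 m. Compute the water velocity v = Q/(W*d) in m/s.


Cross-sectional area = W * d = 8.9 * 0.6 = 5.34 m^2
Velocity = Q / A = 4.97 / 5.34 = 0.930712 m/s

0.930712 m/s


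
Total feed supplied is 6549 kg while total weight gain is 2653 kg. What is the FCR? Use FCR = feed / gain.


FCR = feed consumed / weight gained
FCR = 6549 kg / 2653 kg = 2.46853

2.46853


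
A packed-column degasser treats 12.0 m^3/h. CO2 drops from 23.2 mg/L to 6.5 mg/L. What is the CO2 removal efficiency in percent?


CO2_out / CO2_in = 6.5 / 23.2 = 0.28017241
Fraction remaining = 0.28017241
efficiency = (1 - 0.28017241) * 100 = 71.9828 %

71.9828 %


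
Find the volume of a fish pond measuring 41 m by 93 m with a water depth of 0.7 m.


Base area = L * W = 41 * 93 = 3813 m^2
Volume = area * depth = 3813 * 0.7 = 2669.1 m^3

2669.1 m^3


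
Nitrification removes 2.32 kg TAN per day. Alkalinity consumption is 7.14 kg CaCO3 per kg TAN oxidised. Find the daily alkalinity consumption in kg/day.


Alkalinity factor: 7.14 kg CaCO3 consumed per kg TAN nitrified
alk = 2.32 kg TAN * 7.14 = 16.5648 kg CaCO3/day

16.5648 kg CaCO3/day


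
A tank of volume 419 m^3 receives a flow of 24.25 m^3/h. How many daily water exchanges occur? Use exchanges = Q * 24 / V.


Daily flow volume = 24.25 m^3/h * 24 h = 582 m^3/day
Exchanges = daily flow / tank volume = 582 / 419 = 1.38902 exchanges/day

1.38902 exchanges/day


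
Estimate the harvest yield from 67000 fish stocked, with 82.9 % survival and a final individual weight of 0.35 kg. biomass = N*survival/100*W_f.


Survivors = 67000 * 82.9/100 = 55543 fish
Harvest biomass = survivors * W_f = 55543 * 0.35 = 19440.05 kg

19440.05 kg


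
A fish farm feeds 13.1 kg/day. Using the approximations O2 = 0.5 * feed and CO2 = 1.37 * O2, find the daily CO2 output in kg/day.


O2 = 13.1 * 0.5 = 6.55
CO2 = 6.55 * 1.37 = 8.9735

8.9735 kg/day


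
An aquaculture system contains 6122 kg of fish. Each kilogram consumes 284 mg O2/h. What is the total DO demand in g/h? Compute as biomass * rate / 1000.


Total O2 consumption (mg/h) = 6122 kg * 284 mg/(kg*h) = 1738648 mg/h
Convert to g/h: 1738648 / 1000 = 1738.648 g/h

1738.648 g/h


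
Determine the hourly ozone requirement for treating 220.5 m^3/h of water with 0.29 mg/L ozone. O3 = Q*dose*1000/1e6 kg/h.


O3 demand (mg/h) = Q * dose * 1000 = 220.5 * 0.29 * 1000 = 63945 mg/h
Convert mg to kg: 63945 / 1e6 = 0.063945 kg/h

0.063945 kg/h


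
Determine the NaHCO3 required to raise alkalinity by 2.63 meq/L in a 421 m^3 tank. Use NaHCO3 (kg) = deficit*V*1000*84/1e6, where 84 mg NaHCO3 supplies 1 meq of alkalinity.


Tank volume in L = 421 m^3 * 1000 = 421000 L
Total meq required = 2.63 meq/L * 421000 L = 1107230 meq
NaHCO3 mass = 1107230 meq * 84 mg/meq / 1e6 = 93.0073 kg

93.0073 kg


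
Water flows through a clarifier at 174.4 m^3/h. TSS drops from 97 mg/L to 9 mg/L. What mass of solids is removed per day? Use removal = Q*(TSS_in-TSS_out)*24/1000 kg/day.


Concentration drop: TSS_in - TSS_out = 97 - 9 = 88 mg/L
Hourly solids removed = Q * dTSS = 174.4 m^3/h * 88 mg/L = 15347.2 g/h  (m^3/h * mg/L = g/h)
Daily solids removed = 15347.2 * 24 = 368332.8 g/day
Convert g to kg: 368332.8 / 1000 = 368.3328 kg/day

368.3328 kg/day


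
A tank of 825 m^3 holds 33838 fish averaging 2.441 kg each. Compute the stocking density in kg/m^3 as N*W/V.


Total biomass = 33838 fish * 2.441 kg = 82598.558 kg
Density = total biomass / volume = 82598.558 / 825 = 100.119 kg/m^3

100.119 kg/m^3


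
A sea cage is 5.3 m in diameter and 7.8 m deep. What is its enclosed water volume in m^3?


r = d/2 = 5.3/2 = 2.65 m
Base area = pi*r^2 = pi*2.65^2 = 22.061834 m^2
Volume = 22.061834 * 7.8 = 172.082 m^3

172.082 m^3


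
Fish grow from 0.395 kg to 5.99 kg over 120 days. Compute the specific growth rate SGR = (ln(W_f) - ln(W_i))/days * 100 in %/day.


ln(W_f) = ln(5.99) = 1.7900914
ln(W_i) = ln(0.395) = -0.92886951
ln(W_f) - ln(W_i) = 1.7900914 - -0.92886951 = 2.7189609
SGR = 2.7189609 / 120 * 100 = 2.2658 %/day

2.2658 %/day


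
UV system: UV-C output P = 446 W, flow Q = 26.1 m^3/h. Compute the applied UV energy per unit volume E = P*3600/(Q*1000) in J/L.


Energy delivered per hour = 446 W * 3600 s = 1605600 J/h
Volume treated per hour = 26.1 m^3/h * 1000 = 26100 L/h
dose = 1605600 / 26100 = 61.5172 J/L

61.5172 J/L


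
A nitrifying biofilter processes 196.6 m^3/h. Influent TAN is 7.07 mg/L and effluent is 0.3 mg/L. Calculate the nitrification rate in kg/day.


Concentration drop: TAN_in - TAN_out = 7.07 - 0.3 = 6.77 mg/L
Hourly TAN removed = Q * dTAN = 196.6 m^3/h * 6.77 mg/L = 1330.982 g/h  (m^3/h * mg/L = g/h)
Daily TAN removed = 1330.982 * 24 = 31943.568 g/day
Convert to kg/day: 31943.568 / 1000 = 31.943568 kg/day

31.943568 kg/day


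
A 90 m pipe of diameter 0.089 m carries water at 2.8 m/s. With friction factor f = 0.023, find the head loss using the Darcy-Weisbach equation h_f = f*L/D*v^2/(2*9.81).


v^2 = 2.8^2 = 7.84 m^2/s^2
L/D = 90/0.089 = 1011.236
h_f = f*(L/D)*v^2/(2g) = 0.023 * 1011.236 * 7.84 / 19.62 = 9.29389 m

9.29389 m


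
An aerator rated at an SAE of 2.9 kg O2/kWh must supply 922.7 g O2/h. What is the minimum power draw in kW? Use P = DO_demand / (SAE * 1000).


SAE in g O2/kWh = 2.9 * 1000 = 2900 g/kWh
P = DO_demand / SAE_g = 922.7 / 2900 = 0.318172 kW

0.318172 kW


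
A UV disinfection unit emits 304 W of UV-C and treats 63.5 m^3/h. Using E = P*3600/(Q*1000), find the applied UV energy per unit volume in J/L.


Energy delivered per hour = 304 W * 3600 s = 1094400 J/h
Volume treated per hour = 63.5 m^3/h * 1000 = 63500 L/h
dose = 1094400 / 63500 = 17.2346 J/L

17.2346 J/L


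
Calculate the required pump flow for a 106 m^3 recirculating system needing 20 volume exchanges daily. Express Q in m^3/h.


Daily recirculation volume = 106 m^3 * 20 = 2120 m^3/day
Flow rate Q = daily volume / 24 h = 2120 / 24 = 88.3333 m^3/h

88.3333 m^3/h


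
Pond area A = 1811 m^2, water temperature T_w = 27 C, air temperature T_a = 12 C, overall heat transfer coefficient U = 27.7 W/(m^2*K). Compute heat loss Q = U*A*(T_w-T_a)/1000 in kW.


Temperature difference dT = 27 - 12 = 15 K
Heat loss (W) = U * A * dT = 27.7 * 1811 * 15 = 752470.5 W
Convert to kW: 752470.5 / 1000 = 752.4705 kW

752.4705 kW


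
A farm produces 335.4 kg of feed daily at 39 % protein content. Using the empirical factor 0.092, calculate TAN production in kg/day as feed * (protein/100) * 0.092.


Protein in feed = 335.4 * 39/100 = 130.806 kg/day
TAN = protein * 0.092 = 130.806 * 0.092 = 12.034152 kg/day

12.034152 kg/day


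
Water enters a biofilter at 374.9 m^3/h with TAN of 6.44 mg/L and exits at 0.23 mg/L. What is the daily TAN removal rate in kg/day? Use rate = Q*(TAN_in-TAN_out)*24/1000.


Concentration drop: TAN_in - TAN_out = 6.44 - 0.23 = 6.21 mg/L
Hourly TAN removed = Q * dTAN = 374.9 m^3/h * 6.21 mg/L = 2328.129 g/h  (m^3/h * mg/L = g/h)
Daily TAN removed = 2328.129 * 24 = 55875.096 g/day
Convert to kg/day: 55875.096 / 1000 = 55.875096 kg/day

55.875096 kg/day


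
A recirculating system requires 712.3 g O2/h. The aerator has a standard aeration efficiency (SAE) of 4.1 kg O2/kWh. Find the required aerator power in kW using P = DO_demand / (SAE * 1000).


SAE in g O2/kWh = 4.1 * 1000 = 4100 g/kWh
P = DO_demand / SAE_g = 712.3 / 4100 = 0.173732 kW

0.173732 kW


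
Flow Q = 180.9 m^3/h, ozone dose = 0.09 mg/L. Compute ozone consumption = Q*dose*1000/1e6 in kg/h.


O3 demand (mg/h) = Q * dose * 1000 = 180.9 * 0.09 * 1000 = 16281 mg/h
Convert mg to kg: 16281 / 1e6 = 0.016281 kg/h

0.016281 kg/h


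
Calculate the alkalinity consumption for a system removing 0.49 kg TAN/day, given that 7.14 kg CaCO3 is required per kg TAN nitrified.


Alkalinity factor: 7.14 kg CaCO3 consumed per kg TAN nitrified
alk = 0.49 kg TAN * 7.14 = 3.4986 kg CaCO3/day

3.4986 kg CaCO3/day


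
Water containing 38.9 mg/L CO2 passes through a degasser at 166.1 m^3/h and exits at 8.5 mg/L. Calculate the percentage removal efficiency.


CO2_out / CO2_in = 8.5 / 38.9 = 0.218509
Fraction remaining = 0.218509
efficiency = (1 - 0.218509) * 100 = 78.1491 %

78.1491 %


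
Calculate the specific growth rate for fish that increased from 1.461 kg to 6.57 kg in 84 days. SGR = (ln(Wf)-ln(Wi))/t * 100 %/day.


ln(W_f) = ln(6.57) = 1.8825138
ln(W_i) = ln(1.461) = 0.37912113
ln(W_f) - ln(W_i) = 1.8825138 - 0.37912113 = 1.5033927
SGR = 1.5033927 / 84 * 100 = 1.78975 %/day

1.78975 %/day


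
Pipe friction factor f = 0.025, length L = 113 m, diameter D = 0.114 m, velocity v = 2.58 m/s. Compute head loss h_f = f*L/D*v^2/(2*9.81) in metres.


v^2 = 2.58^2 = 6.6564 m^2/s^2
L/D = 113/0.114 = 991.22807
h_f = f*(L/D)*v^2/(2g) = 0.025 * 991.22807 * 6.6564 / 19.62 = 8.40725 m

8.40725 m


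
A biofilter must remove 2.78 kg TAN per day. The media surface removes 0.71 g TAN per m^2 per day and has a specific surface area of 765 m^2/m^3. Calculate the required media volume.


A = 2.78*1000 / 0.71 = 3915.493 m^2
V = 3915.493 / 765 = 5.11829

5.11829 m^3


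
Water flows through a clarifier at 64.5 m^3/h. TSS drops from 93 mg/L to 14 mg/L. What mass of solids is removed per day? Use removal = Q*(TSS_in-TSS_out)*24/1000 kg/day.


Concentration drop: TSS_in - TSS_out = 93 - 14 = 79 mg/L
Hourly solids removed = Q * dTSS = 64.5 m^3/h * 79 mg/L = 5095.5 g/h  (m^3/h * mg/L = g/h)
Daily solids removed = 5095.5 * 24 = 122292 g/day
Convert g to kg: 122292 / 1000 = 122.292 kg/day

122.292 kg/day


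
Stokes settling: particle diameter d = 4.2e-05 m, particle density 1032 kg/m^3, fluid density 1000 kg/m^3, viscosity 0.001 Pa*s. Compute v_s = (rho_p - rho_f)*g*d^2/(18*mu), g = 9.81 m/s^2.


Density difference: rho_p - rho_f = 1032 - 1000 = 32 kg/m^3
d^2 = (4.2e-05)^2 = 1.764e-09 m^2
Numerator = (rho_p - rho_f) * g * d^2 = 32 * 9.81 * 1.764e-09 = 5.5375488e-07
Denominator = 18 * mu = 18 * 0.001 = 0.018
v_s = 5.5375488e-07 / 0.018 = 3.07642e-05 m/s
Check: Re = rho_f * v_s * d / mu = 1000 * 3.07642e-05 * 4.2e-05 / 0.001 = 0.00129 < 1, so Stokes' law applies.

3.07642e-05 m/s


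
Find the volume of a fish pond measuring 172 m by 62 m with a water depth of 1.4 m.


Base area = L * W = 172 * 62 = 10664 m^2
Volume = area * depth = 10664 * 1.4 = 14929.6 m^3

14929.6 m^3


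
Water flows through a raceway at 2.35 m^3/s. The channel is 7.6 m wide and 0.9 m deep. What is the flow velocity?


Cross-sectional area = W * d = 7.6 * 0.9 = 6.84 m^2
Velocity = Q / A = 2.35 / 6.84 = 0.343567 m/s

0.343567 m/s


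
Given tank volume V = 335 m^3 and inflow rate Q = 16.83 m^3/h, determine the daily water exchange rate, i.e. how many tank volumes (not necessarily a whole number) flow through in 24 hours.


Daily flow volume = 16.83 m^3/h * 24 h = 403.92 m^3/day
Exchanges = daily flow / tank volume = 403.92 / 335 = 1.20573 exchanges/day

1.20573 exchanges/day


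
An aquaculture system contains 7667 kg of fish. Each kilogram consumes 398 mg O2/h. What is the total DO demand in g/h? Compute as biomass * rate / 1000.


Total O2 consumption (mg/h) = 7667 kg * 398 mg/(kg*h) = 3051466 mg/h
Convert to g/h: 3051466 / 1000 = 3051.466 g/h

3051.466 g/h


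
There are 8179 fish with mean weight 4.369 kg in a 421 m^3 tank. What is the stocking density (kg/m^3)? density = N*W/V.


Total biomass = 8179 fish * 4.369 kg = 35734.051 kg
Density = total biomass / volume = 35734.051 / 421 = 84.879 kg/m^3

84.879 kg/m^3


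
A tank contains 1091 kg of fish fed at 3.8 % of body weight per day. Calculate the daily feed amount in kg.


Feeding rate fraction = 3.8% / 100 = 0.038
Daily feed = 1091 kg * 0.038 = 41.458 kg/day

41.458 kg/day


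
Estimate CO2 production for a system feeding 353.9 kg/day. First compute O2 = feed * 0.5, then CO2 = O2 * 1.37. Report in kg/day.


O2 = 353.9 * 0.5 = 176.95
CO2 = 176.95 * 1.37 = 242.4215

242.4215 kg/day


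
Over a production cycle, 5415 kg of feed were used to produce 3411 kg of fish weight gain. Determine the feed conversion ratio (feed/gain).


FCR = feed consumed / weight gained
FCR = 5415 kg / 3411 kg = 1.58751

1.58751


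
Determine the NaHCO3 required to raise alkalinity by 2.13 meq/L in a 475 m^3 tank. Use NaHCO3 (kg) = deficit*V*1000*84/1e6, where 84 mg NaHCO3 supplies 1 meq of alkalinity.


Tank volume in L = 475 m^3 * 1000 = 475000 L
Total meq required = 2.13 meq/L * 475000 L = 1011750 meq
NaHCO3 mass = 1011750 meq * 84 mg/meq / 1e6 = 84.987 kg

84.987 kg


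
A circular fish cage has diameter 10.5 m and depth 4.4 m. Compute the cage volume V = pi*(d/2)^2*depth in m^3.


r = d/2 = 10.5/2 = 5.25 m
Base area = pi*r^2 = pi*5.25^2 = 86.590148 m^2
Volume = 86.590148 * 4.4 = 380.997 m^3

380.997 m^3


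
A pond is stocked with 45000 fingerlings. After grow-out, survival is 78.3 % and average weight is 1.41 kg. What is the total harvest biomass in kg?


Survivors = 45000 * 78.3/100 = 35235 fish
Harvest biomass = survivors * W_f = 35235 * 1.41 = 49681.35 kg

49681.35 kg
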